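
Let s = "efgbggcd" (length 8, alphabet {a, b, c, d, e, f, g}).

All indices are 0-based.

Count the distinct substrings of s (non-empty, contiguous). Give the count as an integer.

rank | idx | suffix
   0 |   3 | bggcd
   1 |   6 | cd
   2 |   7 | d
   3 |   0 | efgbggcd
   4 |   1 | fgbggcd
   5 |   2 | gbggcd
   6 |   5 | gcd
   7 |   4 | ggcd

SA = [3, 6, 7, 0, 1, 2, 5, 4]
rank  pair      lcp
   1  s[3:],s[6:]  0  ''
   2  s[6:],s[7:]  0  ''
   3  s[7:],s[0:]  0  ''
   4  s[0:],s[1:]  0  ''
   5  s[1:],s[2:]  0  ''
   6  s[2:],s[5:]  1  'g'
   7  s[5:],s[4:]  1  'g'

n(n+1)/2 = 8·9/2 = 36
Σ LCP = 0 + 0 + 0 + 0 + 0 + 0 + 1 + 1 = 2
distinct = 36 − 2 = 34

34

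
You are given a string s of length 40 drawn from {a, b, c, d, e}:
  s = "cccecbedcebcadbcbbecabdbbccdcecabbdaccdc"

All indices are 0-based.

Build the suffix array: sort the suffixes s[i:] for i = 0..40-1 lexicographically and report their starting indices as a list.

[31, 20, 35, 12, 23, 32, 16, 10, 14, 24, 33, 21, 17, 5, 39, 30, 19, 11, 15, 4, 0, 36, 25, 1, 37, 26, 8, 28, 2, 34, 22, 13, 38, 7, 27, 9, 29, 18, 3, 6]

rank | idx | suffix
   0 |  31 | abbdaccdc
   1 |  20 | abdbbccdcecabbdaccdc
   2 |  35 | accdc
   3 |  12 | adbcbbecabdbbccdcecabbdaccdc
   4 |  23 | bbccdcecabbdaccdc
   5 |  32 | bbdaccdc
   6 |  16 | bbecabdbbccdcecabbdaccdc
   7 |  10 | bcadbcbbecabdbbccdcecabbdaccdc
   8 |  14 | bcbbecabdbbccdcecabbdaccdc
   9 |  24 | bccdcecabbdaccdc
  10 |  33 | bdaccdc
  11 |  21 | bdbbccdcecabbdaccdc
  12 |  17 | becabdbbccdcecabbdaccdc
  13 |   5 | bedcebcadbcbbecabdbbccdcecabbdaccdc
  14 |  39 | c
  15 |  30 | cabbdaccdc
  16 |  19 | cabdbbccdcecabbdaccdc
  17 |  11 | cadbcbbecabdbbccdcecabbdaccdc
  18 |  15 | cbbecabdbbccdcecabbdaccdc
  19 |   4 | cbedcebcadbcbbecabdbbccdcecabbdaccdc
  20 |   0 | cccecbedcebcadbcbbecabdbbccdcecabbdaccdc
  21 |  36 | ccdc
  22 |  25 | ccdcecabbdaccdc
  23 |   1 | ccecbedcebcadbcbbecabdbbccdcecabbdaccdc
  24 |  37 | cdc
  25 |  26 | cdcecabbdaccdc
  26 |   8 | cebcadbcbbecabdbbccdcecabbdaccdc
  27 |  28 | cecabbdaccdc
  28 |   2 | cecbedcebcadbcbbecabdbbccdcecabbdaccdc
  29 |  34 | daccdc
  30 |  22 | dbbccdcecabbdaccdc
  31 |  13 | dbcbbecabdbbccdcecabbdaccdc
  32 |  38 | dc
  33 |   7 | dcebcadbcbbecabdbbccdcecabbdaccdc
  34 |  27 | dcecabbdaccdc
  35 |   9 | ebcadbcbbecabdbbccdcecabbdaccdc
  36 |  29 | ecabbdaccdc
  37 |  18 | ecabdbbccdcecabbdaccdc
  38 |   3 | ecbedcebcadbcbbecabdbbccdcecabbdaccdc
  39 |   6 | edcebcadbcbbecabdbbccdcecabbdaccdc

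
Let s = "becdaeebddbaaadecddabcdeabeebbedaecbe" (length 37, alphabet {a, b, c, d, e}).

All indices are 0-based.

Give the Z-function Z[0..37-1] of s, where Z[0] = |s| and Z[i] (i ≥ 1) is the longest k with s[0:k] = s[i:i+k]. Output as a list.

[37, 0, 0, 0, 0, 0, 0, 1, 0, 0, 1, 0, 0, 0, 0, 0, 0, 0, 0, 0, 1, 0, 0, 0, 0, 2, 0, 0, 1, 2, 0, 0, 0, 0, 0, 2, 0]

Z[0]=37
i=1: outside box; Z[1]=0
i=2: outside box; Z[2]=0
i=3: outside box; Z[3]=0
i=4: outside box; Z[4]=0
i=5: outside box; Z[5]=0
i=6: outside box; Z[6]=0
i=7: outside box; Z[7]=1 grow→box=[7,8)
i=8: outside box; Z[8]=0
i=9: outside box; Z[9]=0
i=10: outside box; Z[10]=1 grow→box=[10,11)
i=11: outside box; Z[11]=0
i=12: outside box; Z[12]=0
i=13: outside box; Z[13]=0
i=14: outside box; Z[14]=0
i=15: outside box; Z[15]=0
i=16: outside box; Z[16]=0
i=17: outside box; Z[17]=0
i=18: outside box; Z[18]=0
i=19: outside box; Z[19]=0
i=20: outside box; Z[20]=1 grow→box=[20,21)
i=21: outside box; Z[21]=0
i=22: outside box; Z[22]=0
i=23: outside box; Z[23]=0
i=24: outside box; Z[24]=0
i=25: outside box; Z[25]=2 grow→box=[25,27)
i=26: min(r-i=1, Z[1]=0)=0; Z[26]=0
i=27: outside box; Z[27]=0
i=28: outside box; Z[28]=1 grow→box=[28,29)
i=29: outside box; Z[29]=2 grow→box=[29,31)
i=30: min(r-i=1, Z[1]=0)=0; Z[30]=0
i=31: outside box; Z[31]=0
i=32: outside box; Z[32]=0
i=33: outside box; Z[33]=0
i=34: outside box; Z[34]=0
i=35: outside box; Z[35]=2 grow→box=[35,37)
i=36: min(r-i=1, Z[1]=0)=0; Z[36]=0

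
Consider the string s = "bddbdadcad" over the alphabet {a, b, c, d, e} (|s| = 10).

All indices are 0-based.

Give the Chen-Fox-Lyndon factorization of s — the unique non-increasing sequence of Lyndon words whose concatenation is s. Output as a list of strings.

["bdd", "bd", "adc", "ad"]

emit factor 1: 'bdd' (i=0, period=3)
emit factor 2: 'bd' (i=3, period=2)
emit factor 3: 'adc' (i=5, period=3)
emit factor 4: 'ad' (i=8, period=2)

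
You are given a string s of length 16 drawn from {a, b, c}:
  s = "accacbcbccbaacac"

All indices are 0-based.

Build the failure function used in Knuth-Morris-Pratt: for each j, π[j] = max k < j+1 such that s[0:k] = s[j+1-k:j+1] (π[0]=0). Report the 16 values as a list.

[0, 0, 0, 1, 2, 0, 0, 0, 0, 0, 0, 1, 1, 2, 1, 2]

π[0] = 0
j=1 s[j]='c': π[1]=0 (border '')
j=2 s[j]='c': π[2]=0 (border '')
j=3 s[j]='a': π[3]=1 (border 'a')
j=4 s[j]='c': π[4]=2 (border 'ac')
j=5 s[j]='b': k: 2→0; π[5]=0 (border '')
j=6 s[j]='c': π[6]=0 (border '')
j=7 s[j]='b': π[7]=0 (border '')
j=8 s[j]='c': π[8]=0 (border '')
j=9 s[j]='c': π[9]=0 (border '')
j=10 s[j]='b': π[10]=0 (border '')
j=11 s[j]='a': π[11]=1 (border 'a')
j=12 s[j]='a': k: 1→0; π[12]=1 (border 'a')
j=13 s[j]='c': π[13]=2 (border 'ac')
j=14 s[j]='a': k: 2→0; π[14]=1 (border 'a')
j=15 s[j]='c': π[15]=2 (border 'ac')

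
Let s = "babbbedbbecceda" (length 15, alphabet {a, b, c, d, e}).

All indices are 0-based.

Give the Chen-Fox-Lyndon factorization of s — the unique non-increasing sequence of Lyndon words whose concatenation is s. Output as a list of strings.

emit factor 1: 'b' (i=0, period=1)
emit factor 2: 'abbbedbbecced' (i=1, period=13)
emit factor 3: 'a' (i=14, period=1)

["b", "abbbedbbecced", "a"]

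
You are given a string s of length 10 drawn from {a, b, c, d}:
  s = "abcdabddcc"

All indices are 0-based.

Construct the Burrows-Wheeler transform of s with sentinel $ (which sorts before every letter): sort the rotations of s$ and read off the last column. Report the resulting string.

c$daacdbcdb

rank  rotation     last
    0  $abcdabddcc  c
    1  abcdabddcc$  $
    2  abddcc$abcd  d
    3  bcdabddcc$a  a
    4  bddcc$abcda  a
    5  c$abcdabddc  c
    6  cc$abcdabdd  d
    7  cdabddcc$ab  b
    8  dabddcc$abc  c
    9  dcc$abcdabd  d
   10  ddcc$abcdab  b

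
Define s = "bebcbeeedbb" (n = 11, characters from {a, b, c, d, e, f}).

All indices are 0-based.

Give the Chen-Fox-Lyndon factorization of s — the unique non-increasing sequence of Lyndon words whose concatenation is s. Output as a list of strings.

["be", "bcbeeed", "b", "b"]

emit factor 1: 'be' (i=0, period=2)
emit factor 2: 'bcbeeed' (i=2, period=7)
emit factor 3: 'b' (i=9, period=1)
emit factor 4: 'b' (i=10, period=1)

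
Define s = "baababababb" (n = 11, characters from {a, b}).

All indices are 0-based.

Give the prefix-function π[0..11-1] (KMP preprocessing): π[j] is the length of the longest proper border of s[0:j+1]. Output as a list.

[0, 0, 0, 1, 2, 1, 2, 1, 2, 1, 1]

π[0] = 0
j=1 s[j]='a': π[1]=0 (border '')
j=2 s[j]='a': π[2]=0 (border '')
j=3 s[j]='b': π[3]=1 (border 'b')
j=4 s[j]='a': π[4]=2 (border 'ba')
j=5 s[j]='b': k: 2→0; π[5]=1 (border 'b')
j=6 s[j]='a': π[6]=2 (border 'ba')
j=7 s[j]='b': k: 2→0; π[7]=1 (border 'b')
j=8 s[j]='a': π[8]=2 (border 'ba')
j=9 s[j]='b': k: 2→0; π[9]=1 (border 'b')
j=10 s[j]='b': k: 1→0; π[10]=1 (border 'b')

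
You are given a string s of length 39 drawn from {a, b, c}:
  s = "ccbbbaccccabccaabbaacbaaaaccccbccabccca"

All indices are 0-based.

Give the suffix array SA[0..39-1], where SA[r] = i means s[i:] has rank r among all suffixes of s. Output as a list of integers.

sorted suffixes:
  #0 SA[0]=38  'a'
  #1 SA[1]=22  'aaaaccccbccabccca'
  #2 SA[2]=23  'aaaccccbccabccca'
  #3 SA[3]=14  'aabbaacbaaaaccccbccabccca'
  #4 SA[4]=18  'aacbaaaaccccbccabccca'
  #5 SA[5]=24  'aaccccbccabccca'
  #6 SA[6]=15  'abbaacbaaaaccccbccabccca'
  #7 SA[7]=10  'abccaabbaacbaaaaccccbccabccca'
  #8 SA[8]=33  'abccca'
  #9 SA[9]=19  'acbaaaaccccbccabccca'
  #10 SA[10]=5  'accccabccaabbaacbaaaaccccbccabccca'
  #11 SA[11]=25  'accccbccabccca'
  #12 SA[12]=21  'baaaaccccbccabccca'
  #13 SA[13]=17  'baacbaaaaccccbccabccca'
  #14 SA[14]=4  'baccccabccaabbaacbaaaaccccbccabccca'
  #15 SA[15]=16  'bbaacbaaaaccccbccabccca'
  #16 SA[16]=3  'bbaccccabccaabbaacbaaaaccccbccabccca'
  #17 SA[17]=2  'bbbaccccabccaabbaacbaaaaccccbccabccca'
  #18 SA[18]=11  'bccaabbaacbaaaaccccbccabccca'
  #19 SA[19]=30  'bccabccca'
  #20 SA[20]=34  'bccca'
  #21 SA[21]=37  'ca'
  #22 SA[22]=13  'caabbaacbaaaaccccbccabccca'
  #23 SA[23]=9  'cabccaabbaacbaaaaccccbccabccca'
  #24 SA[24]=32  'cabccca'
  #25 SA[25]=20  'cbaaaaccccbccabccca'
  #26 SA[26]=1  'cbbbaccccabccaabbaacbaaaaccccbccabccca'
  #27 SA[27]=29  'cbccabccca'
  #28 SA[28]=36  'cca'
  #29 SA[29]=12  'ccaabbaacbaaaaccccbccabccca'
  #30 SA[30]=8  'ccabccaabbaacbaaaaccccbccabccca'
  #31 SA[31]=31  'ccabccca'
  #32 SA[32]=0  'ccbbbaccccabccaabbaacbaaaaccccbccabccca'
  #33 SA[33]=28  'ccbccabccca'
  #34 SA[34]=35  'ccca'
  #35 SA[35]=7  'cccabccaabbaacbaaaaccccbccabccca'
  #36 SA[36]=27  'cccbccabccca'
  #37 SA[37]=6  'ccccabccaabbaacbaaaaccccbccabccca'
  #38 SA[38]=26  'ccccbccabccca'

[38, 22, 23, 14, 18, 24, 15, 10, 33, 19, 5, 25, 21, 17, 4, 16, 3, 2, 11, 30, 34, 37, 13, 9, 32, 20, 1, 29, 36, 12, 8, 31, 0, 28, 35, 7, 27, 6, 26]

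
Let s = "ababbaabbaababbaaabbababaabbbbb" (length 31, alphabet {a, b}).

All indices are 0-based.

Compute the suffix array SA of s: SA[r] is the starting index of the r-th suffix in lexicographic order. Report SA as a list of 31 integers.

[15, 9, 5, 16, 24, 22, 20, 10, 0, 12, 6, 2, 17, 25, 30, 14, 8, 4, 23, 21, 19, 11, 1, 29, 13, 7, 3, 18, 28, 27, 26]

rank | idx | suffix
   0 |  15 | aaabbababaabbbbb
   1 |   9 | aababbaaabbababaabbbbb
   2 |   5 | aabbaababbaaabbababaabbbbb
   3 |  16 | aabbababaabbbbb
   4 |  24 | aabbbbb
   5 |  22 | abaabbbbb
   6 |  20 | ababaabbbbb
   7 |  10 | ababbaaabbababaabbbbb
   8 |   0 | ababbaabbaababbaaabbababaabbbbb
   9 |  12 | abbaaabbababaabbbbb
  10 |   6 | abbaababbaaabbababaabbbbb
  11 |   2 | abbaabbaababbaaabbababaabbbbb
  12 |  17 | abbababaabbbbb
  13 |  25 | abbbbb
  14 |  30 | b
  15 |  14 | baaabbababaabbbbb
  16 |   8 | baababbaaabbababaabbbbb
  17 |   4 | baabbaababbaaabbababaabbbbb
  18 |  23 | baabbbbb
  19 |  21 | babaabbbbb
  20 |  19 | bababaabbbbb
  21 |  11 | babbaaabbababaabbbbb
  22 |   1 | babbaabbaababbaaabbababaabbbbb
  23 |  29 | bb
  24 |  13 | bbaaabbababaabbbbb
  25 |   7 | bbaababbaaabbababaabbbbb
  26 |   3 | bbaabbaababbaaabbababaabbbbb
  27 |  18 | bbababaabbbbb
  28 |  28 | bbb
  29 |  27 | bbbb
  30 |  26 | bbbbb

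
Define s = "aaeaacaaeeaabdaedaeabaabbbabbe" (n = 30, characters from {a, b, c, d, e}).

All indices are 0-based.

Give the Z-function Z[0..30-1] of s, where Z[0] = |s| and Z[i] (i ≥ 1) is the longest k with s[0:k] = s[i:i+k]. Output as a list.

[30, 1, 0, 2, 1, 0, 3, 1, 0, 0, 2, 1, 0, 0, 1, 0, 0, 1, 0, 1, 0, 2, 1, 0, 0, 0, 1, 0, 0, 0]

Z[0]=30
i=1: i≥r, start 0; Z[1]=1 grow→box=[1,2)
i=2: i≥r, start 0; Z[2]=0
i=3: i≥r, start 0; Z[3]=2 grow→box=[3,5)
i=4: min(r-i=1, Z[1]=1)=1; Z[4]=1
i=5: i≥r, start 0; Z[5]=0
i=6: i≥r, start 0; Z[6]=3 grow→box=[6,9)
i=7: min(r-i=2, Z[1]=1)=1; Z[7]=1
i=8: min(r-i=1, Z[2]=0)=0; Z[8]=0
i=9: i≥r, start 0; Z[9]=0
i=10: i≥r, start 0; Z[10]=2 grow→box=[10,12)
i=11: min(r-i=1, Z[1]=1)=1; Z[11]=1
i=12: i≥r, start 0; Z[12]=0
i=13: i≥r, start 0; Z[13]=0
i=14: i≥r, start 0; Z[14]=1 grow→box=[14,15)
i=15: i≥r, start 0; Z[15]=0
i=16: i≥r, start 0; Z[16]=0
i=17: i≥r, start 0; Z[17]=1 grow→box=[17,18)
i=18: i≥r, start 0; Z[18]=0
i=19: i≥r, start 0; Z[19]=1 grow→box=[19,20)
i=20: i≥r, start 0; Z[20]=0
i=21: i≥r, start 0; Z[21]=2 grow→box=[21,23)
i=22: min(r-i=1, Z[1]=1)=1; Z[22]=1
i=23: i≥r, start 0; Z[23]=0
i=24: i≥r, start 0; Z[24]=0
i=25: i≥r, start 0; Z[25]=0
i=26: i≥r, start 0; Z[26]=1 grow→box=[26,27)
i=27: i≥r, start 0; Z[27]=0
i=28: i≥r, start 0; Z[28]=0
i=29: i≥r, start 0; Z[29]=0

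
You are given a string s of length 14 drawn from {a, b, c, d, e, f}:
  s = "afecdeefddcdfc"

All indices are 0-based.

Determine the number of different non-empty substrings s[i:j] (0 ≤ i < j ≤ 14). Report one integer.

95

rank→(start, suffix):
  0 → (0, 'afecdeefddcdfc')
  1 → (13, 'c')
  2 → (3, 'cdeefddcdfc')
  3 → (10, 'cdfc')
  4 → (9, 'dcdfc')
  5 → (8, 'ddcdfc')
  6 → (4, 'deefddcdfc')
  7 → (11, 'dfc')
  8 → (2, 'ecdeefddcdfc')
  9 → (5, 'eefddcdfc')
  10 → (6, 'efddcdfc')
  11 → (12, 'fc')
  12 → (7, 'fddcdfc')
  13 → (1, 'fecdeefddcdfc')

SA = [0, 13, 3, 10, 9, 8, 4, 11, 2, 5, 6, 12, 7, 1]
i: (SA[i-1],SA[i]) lcp shared
  1: (0,13) 0 ''
  2: (13,3) 1 'c'
  3: (3,10) 2 'cd'
  4: (10,9) 0 ''
  5: (9,8) 1 'd'
  6: (8,4) 1 'd'
  7: (4,11) 1 'd'
  8: (11,2) 0 ''
  9: (2,5) 1 'e'
  10: (5,6) 1 'e'
  11: (6,12) 0 ''
  12: (12,7) 1 'f'
  13: (7,1) 1 'f'

n(n+1)/2 = 14·15/2 = 105
Σ LCP = 0 + 0 + 1 + 2 + 0 + 1 + 1 + 1 + 0 + 1 + 1 + 0 + 1 + 1 = 10
distinct = 105 − 10 = 95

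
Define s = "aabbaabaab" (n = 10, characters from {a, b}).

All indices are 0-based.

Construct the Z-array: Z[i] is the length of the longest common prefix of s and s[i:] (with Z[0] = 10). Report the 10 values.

[10, 1, 0, 0, 3, 1, 0, 3, 1, 0]

Z[0]=10
i=1: outside box; Z[1]=1 extend→box=[1,2)
i=2: outside box; Z[2]=0
i=3: outside box; Z[3]=0
i=4: outside box; Z[4]=3 extend→box=[4,7)
i=5: min(r-i=2, Z[1]=1)=1; Z[5]=1
i=6: min(r-i=1, Z[2]=0)=0; Z[6]=0
i=7: outside box; Z[7]=3 extend→box=[7,10)
i=8: min(r-i=2, Z[1]=1)=1; Z[8]=1
i=9: min(r-i=1, Z[2]=0)=0; Z[9]=0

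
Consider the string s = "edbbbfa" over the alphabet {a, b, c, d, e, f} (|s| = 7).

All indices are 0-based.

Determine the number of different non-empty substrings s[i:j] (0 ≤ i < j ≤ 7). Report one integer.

25

rank | idx | suffix
   0 |   6 | a
   1 |   2 | bbbfa
   2 |   3 | bbfa
   3 |   4 | bfa
   4 |   1 | dbbbfa
   5 |   0 | edbbbfa
   6 |   5 | fa

SA = [6, 2, 3, 4, 1, 0, 5]
[i] adj suffixes → lcp
  [1] 6/2 → 0 ('')
  [2] 2/3 → 2 ('bb')
  [3] 3/4 → 1 ('b')
  [4] 4/1 → 0 ('')
  [5] 1/0 → 0 ('')
  [6] 0/5 → 0 ('')

n(n+1)/2 = 7·8/2 = 28
Σ LCP = 0 + 0 + 2 + 1 + 0 + 0 + 0 = 3
distinct = 28 − 3 = 25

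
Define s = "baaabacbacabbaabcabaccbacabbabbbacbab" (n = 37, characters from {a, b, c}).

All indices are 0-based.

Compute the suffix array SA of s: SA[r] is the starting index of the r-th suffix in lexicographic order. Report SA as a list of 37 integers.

[1, 2, 13, 35, 3, 17, 10, 25, 28, 14, 8, 23, 32, 5, 19, 36, 0, 12, 34, 27, 7, 22, 31, 4, 18, 11, 26, 30, 29, 15, 16, 9, 24, 33, 6, 21, 20]

rank→(start, suffix):
  0 → (1, 'aaabacbacabbaabcabaccbacabbabbbacbab')
  1 → (2, 'aabacbacabbaabcabaccbacabbabbbacbab')
  2 → (13, 'aabcabaccbacabbabbbacbab')
  3 → (35, 'ab')
  4 → (3, 'abacbacabbaabcabaccbacabbabbbacbab')
  5 → (17, 'abaccbacabbabbbacbab')
  6 → (10, 'abbaabcabaccbacabbabbbacbab')
  7 → (25, 'abbabbbacbab')
  8 → (28, 'abbbacbab')
  9 → (14, 'abcabaccbacabbabbbacbab')
  10 → (8, 'acabbaabcabaccbacabbabbbacbab')
  11 → (23, 'acabbabbbacbab')
  12 → (32, 'acbab')
  13 → (5, 'acbacabbaabcabaccbacabbabbbacbab')
  14 → (19, 'accbacabbabbbacbab')
  15 → (36, 'b')
  16 → (0, 'baaabacbacabbaabcabaccbacabbabbbacbab')
  17 → (12, 'baabcabaccbacabbabbbacbab')
  18 → (34, 'bab')
  19 → (27, 'babbbacbab')
  20 → (7, 'bacabbaabcabaccbacabbabbbacbab')
  21 → (22, 'bacabbabbbacbab')
  22 → (31, 'bacbab')
  23 → (4, 'bacbacabbaabcabaccbacabbabbbacbab')
  24 → (18, 'baccbacabbabbbacbab')
  25 → (11, 'bbaabcabaccbacabbabbbacbab')
  26 → (26, 'bbabbbacbab')
  27 → (30, 'bbacbab')
  28 → (29, 'bbbacbab')
  29 → (15, 'bcabaccbacabbabbbacbab')
  30 → (16, 'cabaccbacabbabbbacbab')
  31 → (9, 'cabbaabcabaccbacabbabbbacbab')
  32 → (24, 'cabbabbbacbab')
  33 → (33, 'cbab')
  34 → (6, 'cbacabbaabcabaccbacabbabbbacbab')
  35 → (21, 'cbacabbabbbacbab')
  36 → (20, 'ccbacabbabbbacbab')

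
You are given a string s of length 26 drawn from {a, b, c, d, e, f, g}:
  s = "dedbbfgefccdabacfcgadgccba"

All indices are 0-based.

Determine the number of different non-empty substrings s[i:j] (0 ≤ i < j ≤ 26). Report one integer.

rank | idx | suffix
   0 |  25 | a
   1 |  12 | abacfcgadgccba
   2 |  14 | acfcgadgccba
   3 |  19 | adgccba
   4 |  24 | ba
   5 |  13 | bacfcgadgccba
   6 |   3 | bbfgefccdabacfcgadgccba
   7 |   4 | bfgefccdabacfcgadgccba
   8 |  23 | cba
   9 |  22 | ccba
  10 |   9 | ccdabacfcgadgccba
  11 |  10 | cdabacfcgadgccba
  12 |  15 | cfcgadgccba
  13 |  17 | cgadgccba
  14 |  11 | dabacfcgadgccba
  15 |   2 | dbbfgefccdabacfcgadgccba
  16 |   0 | dedbbfgefccdabacfcgadgccba
  17 |  20 | dgccba
  18 |   1 | edbbfgefccdabacfcgadgccba
  19 |   7 | efccdabacfcgadgccba
  20 |   8 | fccdabacfcgadgccba
  21 |  16 | fcgadgccba
  22 |   5 | fgefccdabacfcgadgccba
  23 |  18 | gadgccba
  24 |  21 | gccba
  25 |   6 | gefccdabacfcgadgccba

SA = [25, 12, 14, 19, 24, 13, 3, 4, 23, 22, 9, 10, 15, 17, 11, 2, 0, 20, 1, 7, 8, 16, 5, 18, 21, 6]
[i] adj suffixes → lcp
  [1] 25/12 → 1 ('a')
  [2] 12/14 → 1 ('a')
  [3] 14/19 → 1 ('a')
  [4] 19/24 → 0 ('')
  [5] 24/13 → 2 ('ba')
  [6] 13/3 → 1 ('b')
  [7] 3/4 → 1 ('b')
  [8] 4/23 → 0 ('')
  [9] 23/22 → 1 ('c')
  [10] 22/9 → 2 ('cc')
  [11] 9/10 → 1 ('c')
  [12] 10/15 → 1 ('c')
  [13] 15/17 → 1 ('c')
  [14] 17/11 → 0 ('')
  [15] 11/2 → 1 ('d')
  [16] 2/0 → 1 ('d')
  [17] 0/20 → 1 ('d')
  [18] 20/1 → 0 ('')
  [19] 1/7 → 1 ('e')
  [20] 7/8 → 0 ('')
  [21] 8/16 → 2 ('fc')
  [22] 16/5 → 1 ('f')
  [23] 5/18 → 0 ('')
  [24] 18/21 → 1 ('g')
  [25] 21/6 → 1 ('g')

n(n+1)/2 = 26·27/2 = 351
Σ LCP = 0 + 1 + 1 + 1 + 0 + 2 + 1 + 1 + 0 + 1 + 2 + 1 + 1 + 1 + 0 + 1 + 1 + 1 + 0 + 1 + 0 + 2 + 1 + 0 + 1 + 1 = 22
distinct = 351 − 22 = 329

329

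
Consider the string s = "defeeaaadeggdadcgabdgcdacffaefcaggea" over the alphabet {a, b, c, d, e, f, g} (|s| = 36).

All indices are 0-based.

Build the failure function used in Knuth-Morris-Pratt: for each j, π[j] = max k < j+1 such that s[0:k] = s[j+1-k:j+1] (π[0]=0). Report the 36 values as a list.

[0, 0, 0, 0, 0, 0, 0, 0, 1, 2, 0, 0, 1, 0, 1, 0, 0, 0, 0, 1, 0, 0, 1, 0, 0, 0, 0, 0, 0, 0, 0, 0, 0, 0, 0, 0]

π[0] = 0
j=1 s[j]='e': π[1]=0 (border '')
j=2 s[j]='f': π[2]=0 (border '')
j=3 s[j]='e': π[3]=0 (border '')
j=4 s[j]='e': π[4]=0 (border '')
j=5 s[j]='a': π[5]=0 (border '')
j=6 s[j]='a': π[6]=0 (border '')
j=7 s[j]='a': π[7]=0 (border '')
j=8 s[j]='d': π[8]=1 (border 'd')
j=9 s[j]='e': π[9]=2 (border 'de')
j=10 s[j]='g': k: 2→0; π[10]=0 (border '')
j=11 s[j]='g': π[11]=0 (border '')
j=12 s[j]='d': π[12]=1 (border 'd')
j=13 s[j]='a': k: 1→0; π[13]=0 (border '')
j=14 s[j]='d': π[14]=1 (border 'd')
j=15 s[j]='c': k: 1→0; π[15]=0 (border '')
j=16 s[j]='g': π[16]=0 (border '')
j=17 s[j]='a': π[17]=0 (border '')
j=18 s[j]='b': π[18]=0 (border '')
j=19 s[j]='d': π[19]=1 (border 'd')
j=20 s[j]='g': k: 1→0; π[20]=0 (border '')
j=21 s[j]='c': π[21]=0 (border '')
j=22 s[j]='d': π[22]=1 (border 'd')
j=23 s[j]='a': k: 1→0; π[23]=0 (border '')
j=24 s[j]='c': π[24]=0 (border '')
j=25 s[j]='f': π[25]=0 (border '')
j=26 s[j]='f': π[26]=0 (border '')
j=27 s[j]='a': π[27]=0 (border '')
j=28 s[j]='e': π[28]=0 (border '')
j=29 s[j]='f': π[29]=0 (border '')
j=30 s[j]='c': π[30]=0 (border '')
j=31 s[j]='a': π[31]=0 (border '')
j=32 s[j]='g': π[32]=0 (border '')
j=33 s[j]='g': π[33]=0 (border '')
j=34 s[j]='e': π[34]=0 (border '')
j=35 s[j]='a': π[35]=0 (border '')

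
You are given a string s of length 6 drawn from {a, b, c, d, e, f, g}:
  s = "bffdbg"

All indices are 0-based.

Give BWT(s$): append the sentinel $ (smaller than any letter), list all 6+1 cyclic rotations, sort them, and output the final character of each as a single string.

g$dffbb

rank  rotation last
    0  $bffdbg  g
    1  bffdbg$  $
    2  bg$bffd  d
    3  dbg$bff  f
    4  fdbg$bf  f
    5  ffdbg$b  b
    6  g$bffdb  b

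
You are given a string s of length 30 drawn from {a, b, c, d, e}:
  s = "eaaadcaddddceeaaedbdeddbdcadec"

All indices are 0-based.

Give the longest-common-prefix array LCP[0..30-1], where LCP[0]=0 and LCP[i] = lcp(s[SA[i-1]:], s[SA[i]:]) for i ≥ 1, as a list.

sorted suffixes:
  #0 SA[0]=1  'aaadcaddddceeaaedbdeddbdcadec'
  #1 SA[1]=2  'aadcaddddceeaaedbdeddbdcadec'
  #2 SA[2]=14  'aaedbdeddbdcadec'
  #3 SA[3]=3  'adcaddddceeaaedbdeddbdcadec'
  #4 SA[4]=6  'addddceeaaedbdeddbdcadec'
  #5 SA[5]=26  'adec'
  #6 SA[6]=15  'aedbdeddbdcadec'
  #7 SA[7]=23  'bdcadec'
  #8 SA[8]=18  'bdeddbdcadec'
  #9 SA[9]=29  'c'
  #10 SA[10]=5  'caddddceeaaedbdeddbdcadec'
  #11 SA[11]=25  'cadec'
  #12 SA[12]=11  'ceeaaedbdeddbdcadec'
  #13 SA[13]=22  'dbdcadec'
  #14 SA[14]=17  'dbdeddbdcadec'
  #15 SA[15]=4  'dcaddddceeaaedbdeddbdcadec'
  #16 SA[16]=24  'dcadec'
  #17 SA[17]=10  'dceeaaedbdeddbdcadec'
  #18 SA[18]=21  'ddbdcadec'
  #19 SA[19]=9  'ddceeaaedbdeddbdcadec'
  #20 SA[20]=8  'dddceeaaedbdeddbdcadec'
  #21 SA[21]=7  'ddddceeaaedbdeddbdcadec'
  #22 SA[22]=27  'dec'
  #23 SA[23]=19  'deddbdcadec'
  #24 SA[24]=0  'eaaadcaddddceeaaedbdeddbdcadec'
  #25 SA[25]=13  'eaaedbdeddbdcadec'
  #26 SA[26]=28  'ec'
  #27 SA[27]=16  'edbdeddbdcadec'
  #28 SA[28]=20  'eddbdcadec'
  #29 SA[29]=12  'eeaaedbdeddbdcadec'

SA = [1, 2, 14, 3, 6, 26, 15, 23, 18, 29, 5, 25, 11, 22, 17, 4, 24, 10, 21, 9, 8, 7, 27, 19, 0, 13, 28, 16, 20, 12]
i: (SA[i-1],SA[i]) lcp shared
  1: (1,2) 2 'aa'
  2: (2,14) 2 'aa'
  3: (14,3) 1 'a'
  4: (3,6) 2 'ad'
  5: (6,26) 2 'ad'
  6: (26,15) 1 'a'
  7: (15,23) 0 ''
  8: (23,18) 2 'bd'
  9: (18,29) 0 ''
  10: (29,5) 1 'c'
  11: (5,25) 3 'cad'
  12: (25,11) 1 'c'
  13: (11,22) 0 ''
  14: (22,17) 3 'dbd'
  15: (17,4) 1 'd'
  16: (4,24) 4 'dcad'
  17: (24,10) 2 'dc'
  18: (10,21) 1 'd'
  19: (21,9) 2 'dd'
  20: (9,8) 2 'dd'
  21: (8,7) 3 'ddd'
  22: (7,27) 1 'd'
  23: (27,19) 2 'de'
  24: (19,0) 0 ''
  25: (0,13) 3 'eaa'
  26: (13,28) 1 'e'
  27: (28,16) 1 'e'
  28: (16,20) 2 'ed'
  29: (20,12) 1 'e'

[0, 2, 2, 1, 2, 2, 1, 0, 2, 0, 1, 3, 1, 0, 3, 1, 4, 2, 1, 2, 2, 3, 1, 2, 0, 3, 1, 1, 2, 1]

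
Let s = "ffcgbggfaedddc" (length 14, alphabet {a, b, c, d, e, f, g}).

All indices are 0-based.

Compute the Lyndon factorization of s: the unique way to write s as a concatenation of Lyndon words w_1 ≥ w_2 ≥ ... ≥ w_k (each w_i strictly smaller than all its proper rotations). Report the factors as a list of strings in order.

["f", "f", "cg", "bggf", "aedddc"]

emit factor 1: 'f' (i=0, period=1)
emit factor 2: 'f' (i=1, period=1)
emit factor 3: 'cg' (i=2, period=2)
emit factor 4: 'bggf' (i=4, period=4)
emit factor 5: 'aedddc' (i=8, period=6)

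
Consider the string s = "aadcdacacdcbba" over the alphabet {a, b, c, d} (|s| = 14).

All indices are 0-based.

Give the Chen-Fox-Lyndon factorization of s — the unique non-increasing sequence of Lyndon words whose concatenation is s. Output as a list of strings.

["aadcdacacdcbb", "a"]

emit factor 1: 'aadcdacacdcbb' (i=0, period=13)
emit factor 2: 'a' (i=13, period=1)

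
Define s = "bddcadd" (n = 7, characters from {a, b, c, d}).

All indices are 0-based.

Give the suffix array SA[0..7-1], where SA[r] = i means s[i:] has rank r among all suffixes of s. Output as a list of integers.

rank→(start, suffix):
  0 → (4, 'add')
  1 → (0, 'bddcadd')
  2 → (3, 'cadd')
  3 → (6, 'd')
  4 → (2, 'dcadd')
  5 → (5, 'dd')
  6 → (1, 'ddcadd')

[4, 0, 3, 6, 2, 5, 1]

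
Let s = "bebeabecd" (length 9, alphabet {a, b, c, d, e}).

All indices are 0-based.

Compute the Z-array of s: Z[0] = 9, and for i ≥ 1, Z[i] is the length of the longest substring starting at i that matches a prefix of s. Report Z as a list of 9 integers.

[9, 0, 2, 0, 0, 2, 0, 0, 0]

Z[0]=9
i=1: outside box; Z[1]=0
i=2: outside box; Z[2]=2 extend→box=[2,4)
i=3: min(r-i=1, Z[1]=0)=0; Z[3]=0
i=4: outside box; Z[4]=0
i=5: outside box; Z[5]=2 extend→box=[5,7)
i=6: min(r-i=1, Z[1]=0)=0; Z[6]=0
i=7: outside box; Z[7]=0
i=8: outside box; Z[8]=0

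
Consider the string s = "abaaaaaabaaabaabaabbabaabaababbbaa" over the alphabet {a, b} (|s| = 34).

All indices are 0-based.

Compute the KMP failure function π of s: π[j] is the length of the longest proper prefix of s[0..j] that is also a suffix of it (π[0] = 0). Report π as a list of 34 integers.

[0, 0, 1, 1, 1, 1, 1, 1, 2, 3, 4, 5, 2, 3, 4, 2, 3, 4, 2, 0, 1, 2, 3, 4, 2, 3, 4, 2, 3, 2, 0, 0, 1, 1]

π[0] = 0
j=1 s[j]='b': π[1]=0 (border '')
j=2 s[j]='a': π[2]=1 (border 'a')
j=3 s[j]='a': k: 1→0; π[3]=1 (border 'a')
j=4 s[j]='a': k: 1→0; π[4]=1 (border 'a')
j=5 s[j]='a': k: 1→0; π[5]=1 (border 'a')
j=6 s[j]='a': k: 1→0; π[6]=1 (border 'a')
j=7 s[j]='a': k: 1→0; π[7]=1 (border 'a')
j=8 s[j]='b': π[8]=2 (border 'ab')
j=9 s[j]='a': π[9]=3 (border 'aba')
j=10 s[j]='a': π[10]=4 (border 'abaa')
j=11 s[j]='a': π[11]=5 (border 'abaaa')
j=12 s[j]='b': k: 5→1; π[12]=2 (border 'ab')
j=13 s[j]='a': π[13]=3 (border 'aba')
j=14 s[j]='a': π[14]=4 (border 'abaa')
j=15 s[j]='b': k: 4→1; π[15]=2 (border 'ab')
j=16 s[j]='a': π[16]=3 (border 'aba')
j=17 s[j]='a': π[17]=4 (border 'abaa')
j=18 s[j]='b': k: 4→1; π[18]=2 (border 'ab')
j=19 s[j]='b': k: 2→0; π[19]=0 (border '')
j=20 s[j]='a': π[20]=1 (border 'a')
j=21 s[j]='b': π[21]=2 (border 'ab')
j=22 s[j]='a': π[22]=3 (border 'aba')
j=23 s[j]='a': π[23]=4 (border 'abaa')
j=24 s[j]='b': k: 4→1; π[24]=2 (border 'ab')
j=25 s[j]='a': π[25]=3 (border 'aba')
j=26 s[j]='a': π[26]=4 (border 'abaa')
j=27 s[j]='b': k: 4→1; π[27]=2 (border 'ab')
j=28 s[j]='a': π[28]=3 (border 'aba')
j=29 s[j]='b': k: 3→1; π[29]=2 (border 'ab')
j=30 s[j]='b': k: 2→0; π[30]=0 (border '')
j=31 s[j]='b': π[31]=0 (border '')
j=32 s[j]='a': π[32]=1 (border 'a')
j=33 s[j]='a': k: 1→0; π[33]=1 (border 'a')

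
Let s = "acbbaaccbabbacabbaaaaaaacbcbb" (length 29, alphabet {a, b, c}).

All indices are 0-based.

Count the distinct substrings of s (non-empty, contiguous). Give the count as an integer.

371

sorted suffixes:
  #0 SA[0]=17  'aaaaaaacbcbb'
  #1 SA[1]=18  'aaaaaacbcbb'
  #2 SA[2]=19  'aaaaacbcbb'
  #3 SA[3]=20  'aaaacbcbb'
  #4 SA[4]=21  'aaacbcbb'
  #5 SA[5]=22  'aacbcbb'
  #6 SA[6]=4  'aaccbabbacabbaaaaaaacbcbb'
  #7 SA[7]=14  'abbaaaaaaacbcbb'
  #8 SA[8]=9  'abbacabbaaaaaaacbcbb'
  #9 SA[9]=12  'acabbaaaaaaacbcbb'
  #10 SA[10]=0  'acbbaaccbabbacabbaaaaaaacbcbb'
  #11 SA[11]=23  'acbcbb'
  #12 SA[12]=5  'accbabbacabbaaaaaaacbcbb'
  #13 SA[13]=28  'b'
  #14 SA[14]=16  'baaaaaaacbcbb'
  #15 SA[15]=3  'baaccbabbacabbaaaaaaacbcbb'
  #16 SA[16]=8  'babbacabbaaaaaaacbcbb'
  #17 SA[17]=11  'bacabbaaaaaaacbcbb'
  #18 SA[18]=27  'bb'
  #19 SA[19]=15  'bbaaaaaaacbcbb'
  #20 SA[20]=2  'bbaaccbabbacabbaaaaaaacbcbb'
  #21 SA[21]=10  'bbacabbaaaaaaacbcbb'
  #22 SA[22]=25  'bcbb'
  #23 SA[23]=13  'cabbaaaaaaacbcbb'
  #24 SA[24]=7  'cbabbacabbaaaaaaacbcbb'
  #25 SA[25]=26  'cbb'
  #26 SA[26]=1  'cbbaaccbabbacabbaaaaaaacbcbb'
  #27 SA[27]=24  'cbcbb'
  #28 SA[28]=6  'ccbabbacabbaaaaaaacbcbb'

SA = [17, 18, 19, 20, 21, 22, 4, 14, 9, 12, 0, 23, 5, 28, 16, 3, 8, 11, 27, 15, 2, 10, 25, 13, 7, 26, 1, 24, 6]
i: (SA[i-1],SA[i]) lcp shared
  1: (17,18) 6 'aaaaaa'
  2: (18,19) 5 'aaaaa'
  3: (19,20) 4 'aaaa'
  4: (20,21) 3 'aaa'
  5: (21,22) 2 'aa'
  6: (22,4) 3 'aac'
  7: (4,14) 1 'a'
  8: (14,9) 4 'abba'
  9: (9,12) 1 'a'
  10: (12,0) 2 'ac'
  11: (0,23) 3 'acb'
  12: (23,5) 2 'ac'
  13: (5,28) 0 ''
  14: (28,16) 1 'b'
  15: (16,3) 3 'baa'
  16: (3,8) 2 'ba'
  17: (8,11) 2 'ba'
  18: (11,27) 1 'b'
  19: (27,15) 2 'bb'
  20: (15,2) 4 'bbaa'
  21: (2,10) 3 'bba'
  22: (10,25) 1 'b'
  23: (25,13) 0 ''
  24: (13,7) 1 'c'
  25: (7,26) 2 'cb'
  26: (26,1) 3 'cbb'
  27: (1,24) 2 'cb'
  28: (24,6) 1 'c'

n(n+1)/2 = 29·30/2 = 435
Σ LCP = 0 + 6 + 5 + 4 + 3 + 2 + 3 + 1 + 4 + 1 + 2 + 3 + 2 + 0 + 1 + 3 + 2 + 2 + 1 + 2 + 4 + 3 + 1 + 0 + 1 + 2 + 3 + 2 + 1 = 64
distinct = 435 − 64 = 371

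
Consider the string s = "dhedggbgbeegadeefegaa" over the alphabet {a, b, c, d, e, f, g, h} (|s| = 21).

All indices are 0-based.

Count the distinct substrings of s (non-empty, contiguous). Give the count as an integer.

rank | idx | suffix
   0 |  20 | a
   1 |  19 | aa
   2 |  12 | adeefegaa
   3 |   8 | beegadeefegaa
   4 |   6 | bgbeegadeefegaa
   5 |  13 | deefegaa
   6 |   3 | dggbgbeegadeefegaa
   7 |   0 | dhedggbgbeegadeefegaa
   8 |   2 | edggbgbeegadeefegaa
   9 |  14 | eefegaa
  10 |   9 | eegadeefegaa
  11 |  15 | efegaa
  12 |  17 | egaa
  13 |  10 | egadeefegaa
  14 |  16 | fegaa
  15 |  18 | gaa
  16 |  11 | gadeefegaa
  17 |   7 | gbeegadeefegaa
  18 |   5 | gbgbeegadeefegaa
  19 |   4 | ggbgbeegadeefegaa
  20 |   1 | hedggbgbeegadeefegaa

SA = [20, 19, 12, 8, 6, 13, 3, 0, 2, 14, 9, 15, 17, 10, 16, 18, 11, 7, 5, 4, 1]
rank  pair      lcp
   1  s[20:],s[19:]  1  'a'
   2  s[19:],s[12:]  1  'a'
   3  s[12:],s[8:]  0  ''
   4  s[8:],s[6:]  1  'b'
   5  s[6:],s[13:]  0  ''
   6  s[13:],s[3:]  1  'd'
   7  s[3:],s[0:]  1  'd'
   8  s[0:],s[2:]  0  ''
   9  s[2:],s[14:]  1  'e'
  10  s[14:],s[9:]  2  'ee'
  11  s[9:],s[15:]  1  'e'
  12  s[15:],s[17:]  1  'e'
  13  s[17:],s[10:]  3  'ega'
  14  s[10:],s[16:]  0  ''
  15  s[16:],s[18:]  0  ''
  16  s[18:],s[11:]  2  'ga'
  17  s[11:],s[7:]  1  'g'
  18  s[7:],s[5:]  2  'gb'
  19  s[5:],s[4:]  1  'g'
  20  s[4:],s[1:]  0  ''

n(n+1)/2 = 21·22/2 = 231
Σ LCP = 0 + 1 + 1 + 0 + 1 + 0 + 1 + 1 + 0 + 1 + 2 + 1 + 1 + 3 + 0 + 0 + 2 + 1 + 2 + 1 + 0 = 19
distinct = 231 − 19 = 212

212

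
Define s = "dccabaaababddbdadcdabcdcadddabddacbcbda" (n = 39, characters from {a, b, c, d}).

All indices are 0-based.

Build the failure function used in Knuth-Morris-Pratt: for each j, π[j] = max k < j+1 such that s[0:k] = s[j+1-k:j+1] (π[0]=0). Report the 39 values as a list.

π[0] = 0
j=1 s[j]='c': π[1]=0 (border '')
j=2 s[j]='c': π[2]=0 (border '')
j=3 s[j]='a': π[3]=0 (border '')
j=4 s[j]='b': π[4]=0 (border '')
j=5 s[j]='a': π[5]=0 (border '')
j=6 s[j]='a': π[6]=0 (border '')
j=7 s[j]='a': π[7]=0 (border '')
j=8 s[j]='b': π[8]=0 (border '')
j=9 s[j]='a': π[9]=0 (border '')
j=10 s[j]='b': π[10]=0 (border '')
j=11 s[j]='d': π[11]=1 (border 'd')
j=12 s[j]='d': k: 1→0; π[12]=1 (border 'd')
j=13 s[j]='b': k: 1→0; π[13]=0 (border '')
j=14 s[j]='d': π[14]=1 (border 'd')
j=15 s[j]='a': k: 1→0; π[15]=0 (border '')
j=16 s[j]='d': π[16]=1 (border 'd')
j=17 s[j]='c': π[17]=2 (border 'dc')
j=18 s[j]='d': k: 2→0; π[18]=1 (border 'd')
j=19 s[j]='a': k: 1→0; π[19]=0 (border '')
j=20 s[j]='b': π[20]=0 (border '')
j=21 s[j]='c': π[21]=0 (border '')
j=22 s[j]='d': π[22]=1 (border 'd')
j=23 s[j]='c': π[23]=2 (border 'dc')
j=24 s[j]='a': k: 2→0; π[24]=0 (border '')
j=25 s[j]='d': π[25]=1 (border 'd')
j=26 s[j]='d': k: 1→0; π[26]=1 (border 'd')
j=27 s[j]='d': k: 1→0; π[27]=1 (border 'd')
j=28 s[j]='a': k: 1→0; π[28]=0 (border '')
j=29 s[j]='b': π[29]=0 (border '')
j=30 s[j]='d': π[30]=1 (border 'd')
j=31 s[j]='d': k: 1→0; π[31]=1 (border 'd')
j=32 s[j]='a': k: 1→0; π[32]=0 (border '')
j=33 s[j]='c': π[33]=0 (border '')
j=34 s[j]='b': π[34]=0 (border '')
j=35 s[j]='c': π[35]=0 (border '')
j=36 s[j]='b': π[36]=0 (border '')
j=37 s[j]='d': π[37]=1 (border 'd')
j=38 s[j]='a': k: 1→0; π[38]=0 (border '')

[0, 0, 0, 0, 0, 0, 0, 0, 0, 0, 0, 1, 1, 0, 1, 0, 1, 2, 1, 0, 0, 0, 1, 2, 0, 1, 1, 1, 0, 0, 1, 1, 0, 0, 0, 0, 0, 1, 0]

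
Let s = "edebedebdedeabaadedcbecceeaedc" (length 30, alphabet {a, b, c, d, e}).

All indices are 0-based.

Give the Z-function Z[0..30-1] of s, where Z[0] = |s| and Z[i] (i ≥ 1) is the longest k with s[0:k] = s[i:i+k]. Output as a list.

[30, 0, 1, 0, 4, 0, 1, 0, 0, 3, 0, 1, 0, 0, 0, 0, 0, 2, 0, 0, 0, 1, 0, 0, 1, 1, 0, 2, 0, 0]

Z[0]=30
i=1: outside box; Z[1]=0
i=2: outside box; Z[2]=1 scan→box=[2,3)
i=3: outside box; Z[3]=0
i=4: outside box; Z[4]=4 scan→box=[4,8)
i=5: min(r-i=3, Z[1]=0)=0; Z[5]=0
i=6: min(r-i=2, Z[2]=1)=1; Z[6]=1
i=7: min(r-i=1, Z[3]=0)=0; Z[7]=0
i=8: outside box; Z[8]=0
i=9: outside box; Z[9]=3 scan→box=[9,12)
i=10: min(r-i=2, Z[1]=0)=0; Z[10]=0
i=11: min(r-i=1, Z[2]=1)=1; Z[11]=1
i=12: outside box; Z[12]=0
i=13: outside box; Z[13]=0
i=14: outside box; Z[14]=0
i=15: outside box; Z[15]=0
i=16: outside box; Z[16]=0
i=17: outside box; Z[17]=2 scan→box=[17,19)
i=18: min(r-i=1, Z[1]=0)=0; Z[18]=0
i=19: outside box; Z[19]=0
i=20: outside box; Z[20]=0
i=21: outside box; Z[21]=1 scan→box=[21,22)
i=22: outside box; Z[22]=0
i=23: outside box; Z[23]=0
i=24: outside box; Z[24]=1 scan→box=[24,25)
i=25: outside box; Z[25]=1 scan→box=[25,26)
i=26: outside box; Z[26]=0
i=27: outside box; Z[27]=2 scan→box=[27,29)
i=28: min(r-i=1, Z[1]=0)=0; Z[28]=0
i=29: outside box; Z[29]=0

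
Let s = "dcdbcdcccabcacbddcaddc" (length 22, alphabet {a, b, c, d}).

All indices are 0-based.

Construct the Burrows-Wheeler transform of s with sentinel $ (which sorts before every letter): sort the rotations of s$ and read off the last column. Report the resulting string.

rank  rotation                 last
    0  $dcdbcdcccabcacbddcaddc  c
    1  abcacbddcaddc$dcdbcdccc  c
    2  acbddcaddc$dcdbcdcccabc  c
    3  addc$dcdbcdcccabcacbddc  c
    4  bcacbddcaddc$dcdbcdccca  a
    5  bcdcccabcacbddcaddc$dcd  d
    6  bddcaddc$dcdbcdcccabcac  c
    7  c$dcdbcdcccabcacbddcadd  d
    8  cabcacbddcaddc$dcdbcdcc  c
    9  cacbddcaddc$dcdbcdcccab  b
   10  caddc$dcdbcdcccabcacbdd  d
   11  cbddcaddc$dcdbcdcccabca  a
   12  ccabcacbddcaddc$dcdbcdc  c
   13  cccabcacbddcaddc$dcdbcd  d
   14  cdbcdcccabcacbddcaddc$d  d
   15  cdcccabcacbddcaddc$dcdb  b
   16  dbcdcccabcacbddcaddc$dc  c
   17  dc$dcdbcdcccabcacbddcad  d
   18  dcaddc$dcdbcdcccabcacbd  d
   19  dcccabcacbddcaddc$dcdbc  c
   20  dcdbcdcccabcacbddcaddc$  $
   21  ddc$dcdbcdcccabcacbddca  a
   22  ddcaddc$dcdbcdcccabcacb  b

ccccadcdcbdacddbcddc$ab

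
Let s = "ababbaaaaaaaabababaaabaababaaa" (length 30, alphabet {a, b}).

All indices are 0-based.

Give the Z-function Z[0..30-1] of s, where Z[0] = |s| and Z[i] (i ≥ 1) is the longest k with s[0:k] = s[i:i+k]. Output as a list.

[30, 0, 2, 0, 0, 1, 1, 1, 1, 1, 1, 1, 4, 0, 4, 0, 3, 0, 1, 1, 3, 0, 1, 4, 0, 3, 0, 1, 1, 1]

Z[0]=30
i=1: i≥r, start 0; Z[1]=0
i=2: i≥r, start 0; Z[2]=2 grow→box=[2,4)
i=3: min(r-i=1, Z[1]=0)=0; Z[3]=0
i=4: i≥r, start 0; Z[4]=0
i=5: i≥r, start 0; Z[5]=1 grow→box=[5,6)
i=6: i≥r, start 0; Z[6]=1 grow→box=[6,7)
i=7: i≥r, start 0; Z[7]=1 grow→box=[7,8)
i=8: i≥r, start 0; Z[8]=1 grow→box=[8,9)
i=9: i≥r, start 0; Z[9]=1 grow→box=[9,10)
i=10: i≥r, start 0; Z[10]=1 grow→box=[10,11)
i=11: i≥r, start 0; Z[11]=1 grow→box=[11,12)
i=12: i≥r, start 0; Z[12]=4 grow→box=[12,16)
i=13: min(r-i=3, Z[1]=0)=0; Z[13]=0
i=14: min(r-i=2, Z[2]=2)=2; Z[14]=4 grow→box=[14,18)
i=15: min(r-i=3, Z[1]=0)=0; Z[15]=0
i=16: min(r-i=2, Z[2]=2)=2; Z[16]=3 grow→box=[16,19)
i=17: min(r-i=2, Z[1]=0)=0; Z[17]=0
i=18: min(r-i=1, Z[2]=2)=1; Z[18]=1
i=19: i≥r, start 0; Z[19]=1 grow→box=[19,20)
i=20: i≥r, start 0; Z[20]=3 grow→box=[20,23)
i=21: min(r-i=2, Z[1]=0)=0; Z[21]=0
i=22: min(r-i=1, Z[2]=2)=1; Z[22]=1
i=23: i≥r, start 0; Z[23]=4 grow→box=[23,27)
i=24: min(r-i=3, Z[1]=0)=0; Z[24]=0
i=25: min(r-i=2, Z[2]=2)=2; Z[25]=3 grow→box=[25,28)
i=26: min(r-i=2, Z[1]=0)=0; Z[26]=0
i=27: min(r-i=1, Z[2]=2)=1; Z[27]=1
i=28: i≥r, start 0; Z[28]=1 grow→box=[28,29)
i=29: i≥r, start 0; Z[29]=1 grow→box=[29,30)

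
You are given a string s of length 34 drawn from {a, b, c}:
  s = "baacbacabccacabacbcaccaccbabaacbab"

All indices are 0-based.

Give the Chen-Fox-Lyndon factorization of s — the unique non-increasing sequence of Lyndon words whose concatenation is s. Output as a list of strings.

emit factor 1: 'b' (i=0, period=1)
emit factor 2: 'aacbacabccacabacbcaccaccbab' (i=1, period=27)
emit factor 3: 'aacbab' (i=28, period=6)

["b", "aacbacabccacabacbcaccaccbab", "aacbab"]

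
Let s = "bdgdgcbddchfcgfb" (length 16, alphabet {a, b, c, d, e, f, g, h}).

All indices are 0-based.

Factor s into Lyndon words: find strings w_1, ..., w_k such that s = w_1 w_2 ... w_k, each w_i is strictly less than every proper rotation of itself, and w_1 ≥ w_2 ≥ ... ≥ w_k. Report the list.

emit factor 1: 'bdgdgc' (i=0, period=6)
emit factor 2: 'bddchfcgf' (i=6, period=9)
emit factor 3: 'b' (i=15, period=1)

["bdgdgc", "bddchfcgf", "b"]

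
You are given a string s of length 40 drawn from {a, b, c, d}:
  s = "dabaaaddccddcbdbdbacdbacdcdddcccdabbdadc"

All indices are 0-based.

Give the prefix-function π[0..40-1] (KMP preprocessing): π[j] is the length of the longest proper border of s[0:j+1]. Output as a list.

[0, 0, 0, 0, 0, 0, 1, 1, 0, 0, 1, 1, 0, 0, 1, 0, 1, 0, 0, 0, 1, 0, 0, 0, 1, 0, 1, 1, 1, 0, 0, 0, 1, 2, 3, 0, 1, 2, 1, 0]

π[0] = 0
j=1 s[j]='a': π[1]=0 (border '')
j=2 s[j]='b': π[2]=0 (border '')
j=3 s[j]='a': π[3]=0 (border '')
j=4 s[j]='a': π[4]=0 (border '')
j=5 s[j]='a': π[5]=0 (border '')
j=6 s[j]='d': π[6]=1 (border 'd')
j=7 s[j]='d': k: 1→0; π[7]=1 (border 'd')
j=8 s[j]='c': k: 1→0; π[8]=0 (border '')
j=9 s[j]='c': π[9]=0 (border '')
j=10 s[j]='d': π[10]=1 (border 'd')
j=11 s[j]='d': k: 1→0; π[11]=1 (border 'd')
j=12 s[j]='c': k: 1→0; π[12]=0 (border '')
j=13 s[j]='b': π[13]=0 (border '')
j=14 s[j]='d': π[14]=1 (border 'd')
j=15 s[j]='b': k: 1→0; π[15]=0 (border '')
j=16 s[j]='d': π[16]=1 (border 'd')
j=17 s[j]='b': k: 1→0; π[17]=0 (border '')
j=18 s[j]='a': π[18]=0 (border '')
j=19 s[j]='c': π[19]=0 (border '')
j=20 s[j]='d': π[20]=1 (border 'd')
j=21 s[j]='b': k: 1→0; π[21]=0 (border '')
j=22 s[j]='a': π[22]=0 (border '')
j=23 s[j]='c': π[23]=0 (border '')
j=24 s[j]='d': π[24]=1 (border 'd')
j=25 s[j]='c': k: 1→0; π[25]=0 (border '')
j=26 s[j]='d': π[26]=1 (border 'd')
j=27 s[j]='d': k: 1→0; π[27]=1 (border 'd')
j=28 s[j]='d': k: 1→0; π[28]=1 (border 'd')
j=29 s[j]='c': k: 1→0; π[29]=0 (border '')
j=30 s[j]='c': π[30]=0 (border '')
j=31 s[j]='c': π[31]=0 (border '')
j=32 s[j]='d': π[32]=1 (border 'd')
j=33 s[j]='a': π[33]=2 (border 'da')
j=34 s[j]='b': π[34]=3 (border 'dab')
j=35 s[j]='b': k: 3→0; π[35]=0 (border '')
j=36 s[j]='d': π[36]=1 (border 'd')
j=37 s[j]='a': π[37]=2 (border 'da')
j=38 s[j]='d': k: 2→0; π[38]=1 (border 'd')
j=39 s[j]='c': k: 1→0; π[39]=0 (border '')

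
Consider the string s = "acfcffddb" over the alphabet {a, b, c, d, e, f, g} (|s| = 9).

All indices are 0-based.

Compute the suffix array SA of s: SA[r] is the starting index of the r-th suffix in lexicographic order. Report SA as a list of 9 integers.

rank→(start, suffix):
  0 → (0, 'acfcffddb')
  1 → (8, 'b')
  2 → (1, 'cfcffddb')
  3 → (3, 'cffddb')
  4 → (7, 'db')
  5 → (6, 'ddb')
  6 → (2, 'fcffddb')
  7 → (5, 'fddb')
  8 → (4, 'ffddb')

[0, 8, 1, 3, 7, 6, 2, 5, 4]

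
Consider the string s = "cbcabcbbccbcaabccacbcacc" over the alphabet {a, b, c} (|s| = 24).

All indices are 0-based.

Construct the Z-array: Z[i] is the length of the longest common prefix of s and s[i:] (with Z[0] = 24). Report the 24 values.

[24, 0, 1, 0, 0, 2, 0, 0, 1, 4, 0, 1, 0, 0, 0, 1, 1, 0, 4, 0, 1, 0, 1, 1]

Z[0]=24
i=1: i≥r, start 0; Z[1]=0
i=2: i≥r, start 0; Z[2]=1 grow→box=[2,3)
i=3: i≥r, start 0; Z[3]=0
i=4: i≥r, start 0; Z[4]=0
i=5: i≥r, start 0; Z[5]=2 grow→box=[5,7)
i=6: min(r-i=1, Z[1]=0)=0; Z[6]=0
i=7: i≥r, start 0; Z[7]=0
i=8: i≥r, start 0; Z[8]=1 grow→box=[8,9)
i=9: i≥r, start 0; Z[9]=4 grow→box=[9,13)
i=10: min(r-i=3, Z[1]=0)=0; Z[10]=0
i=11: min(r-i=2, Z[2]=1)=1; Z[11]=1
i=12: min(r-i=1, Z[3]=0)=0; Z[12]=0
i=13: i≥r, start 0; Z[13]=0
i=14: i≥r, start 0; Z[14]=0
i=15: i≥r, start 0; Z[15]=1 grow→box=[15,16)
i=16: i≥r, start 0; Z[16]=1 grow→box=[16,17)
i=17: i≥r, start 0; Z[17]=0
i=18: i≥r, start 0; Z[18]=4 grow→box=[18,22)
i=19: min(r-i=3, Z[1]=0)=0; Z[19]=0
i=20: min(r-i=2, Z[2]=1)=1; Z[20]=1
i=21: min(r-i=1, Z[3]=0)=0; Z[21]=0
i=22: i≥r, start 0; Z[22]=1 grow→box=[22,23)
i=23: i≥r, start 0; Z[23]=1 grow→box=[23,24)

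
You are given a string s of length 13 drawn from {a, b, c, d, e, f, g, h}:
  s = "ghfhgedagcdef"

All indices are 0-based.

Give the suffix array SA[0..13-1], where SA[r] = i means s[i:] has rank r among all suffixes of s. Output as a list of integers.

rank | idx | suffix
   0 |   7 | agcdef
   1 |   9 | cdef
   2 |   6 | dagcdef
   3 |  10 | def
   4 |   5 | edagcdef
   5 |  11 | ef
   6 |  12 | f
   7 |   2 | fhgedagcdef
   8 |   8 | gcdef
   9 |   4 | gedagcdef
  10 |   0 | ghfhgedagcdef
  11 |   1 | hfhgedagcdef
  12 |   3 | hgedagcdef

[7, 9, 6, 10, 5, 11, 12, 2, 8, 4, 0, 1, 3]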